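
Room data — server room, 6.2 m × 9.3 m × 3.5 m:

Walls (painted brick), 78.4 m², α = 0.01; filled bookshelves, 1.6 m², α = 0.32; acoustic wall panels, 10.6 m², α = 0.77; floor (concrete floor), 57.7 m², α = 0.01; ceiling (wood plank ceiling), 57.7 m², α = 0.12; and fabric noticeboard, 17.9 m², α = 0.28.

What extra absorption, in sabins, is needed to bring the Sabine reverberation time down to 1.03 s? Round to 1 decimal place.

9.6 sabins

Total absorption A₁ = 78.4·0.01 + 1.6·0.32 + 10.6·0.77 + 57.7·0.01 + 57.7·0.12 + 17.9·0.28
  = 0.784 + 0.512 + 8.162 + 0.577 + 6.924 + 5.012 = 21.971 m² sabins.
For T = 1.03 s, need A₂ = 0.161·V/T = 0.161·201.81/1.03 = 31.545 sabins.
ΔA = A₂ − A₁ = 31.545 − 21.971 = 9.6 sabins.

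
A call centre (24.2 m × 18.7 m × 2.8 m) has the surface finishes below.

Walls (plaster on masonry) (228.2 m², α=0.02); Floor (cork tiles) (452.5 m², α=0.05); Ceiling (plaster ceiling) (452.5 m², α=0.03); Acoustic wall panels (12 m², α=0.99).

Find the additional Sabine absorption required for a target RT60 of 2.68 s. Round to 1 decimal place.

23.5 sabins

Equivalent absorption area: A₁ = 228.2·0.02 + 452.5·0.05 + 452.5·0.03 + 12·0.99 = 52.644 m².
V = 1267.112 m³. Required absorption A₂ = 0.161 × 1267.112 / 2.68 = 76.121 sabins.
ΔA = A₂ − A₁ = 76.121 − 52.644 = 23.5 sabins.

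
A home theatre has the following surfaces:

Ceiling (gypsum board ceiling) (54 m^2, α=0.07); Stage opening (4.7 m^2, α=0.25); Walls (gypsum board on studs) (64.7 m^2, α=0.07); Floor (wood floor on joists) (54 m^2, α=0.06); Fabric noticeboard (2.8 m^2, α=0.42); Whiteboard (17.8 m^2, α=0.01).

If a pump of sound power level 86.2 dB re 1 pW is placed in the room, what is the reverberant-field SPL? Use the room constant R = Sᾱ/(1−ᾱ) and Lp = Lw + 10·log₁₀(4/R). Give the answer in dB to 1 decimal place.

A = 14.078 sabins; S = 198.0 m^2.
ᾱ = 14.078/198.0 = 0.0711; R = Sᾱ/(1−ᾱ) = 14.078/(1−0.0711) = 15.156 m^2.
Lp = Lw + 10 log₁₀(4/R) = 86.2 -5.79 = 80.4 dB.

80.4 dB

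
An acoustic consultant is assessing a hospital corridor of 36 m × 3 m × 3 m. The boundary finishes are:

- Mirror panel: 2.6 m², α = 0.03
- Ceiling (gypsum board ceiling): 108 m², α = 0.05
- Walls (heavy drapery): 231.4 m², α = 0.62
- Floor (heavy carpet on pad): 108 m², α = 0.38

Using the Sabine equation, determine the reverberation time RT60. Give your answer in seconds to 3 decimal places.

0.275 s

Summing Sᵢαᵢ: 0.078 + 5.400 + 143.468 + 41.040 → A = 189.986 sabins.
Room volume: 324 m³.
RT60 = 0.161 · V / A = 0.161 × 324 / 189.986 = 0.275 s.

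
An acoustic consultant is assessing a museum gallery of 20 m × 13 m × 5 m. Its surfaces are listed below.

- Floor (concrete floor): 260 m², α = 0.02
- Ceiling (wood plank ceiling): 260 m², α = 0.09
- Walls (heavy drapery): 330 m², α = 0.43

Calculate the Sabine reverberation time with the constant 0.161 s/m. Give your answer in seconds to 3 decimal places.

A = Σ Sᵢαᵢ = 260×0.02 + 260×0.09 + 330×0.43 = 170.500 sabins.
Volume V = 20 × 13 × 5 = 1300 m³.
Sabine: RT60 = 0.161 × 1300 / 170.500 = 1.228 s.

1.228 seconds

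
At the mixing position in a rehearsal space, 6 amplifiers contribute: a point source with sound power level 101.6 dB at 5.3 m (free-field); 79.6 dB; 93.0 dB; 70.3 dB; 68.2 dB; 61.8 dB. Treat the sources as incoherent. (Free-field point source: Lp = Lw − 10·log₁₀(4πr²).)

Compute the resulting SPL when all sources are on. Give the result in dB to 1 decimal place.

Source at 5.3 m: Lp = 101.6 − 10·log₁₀(4π·5.3²) = 101.6 − 10·log₁₀(352.989) = 76.1 dB.
Sum in the linear (power) domain: Σ 10^(Lᵢ/10) = 10^(76.1/10) + 10^(79.6/10) + 10^(93.0/10) + 10^(70.3/10) + 10^(68.2/10) + 10^(61.8/10) = 2.146e+09.
Combined level = 10 log₁₀(2.146e+09) = 93.3 dB.

93.3 dB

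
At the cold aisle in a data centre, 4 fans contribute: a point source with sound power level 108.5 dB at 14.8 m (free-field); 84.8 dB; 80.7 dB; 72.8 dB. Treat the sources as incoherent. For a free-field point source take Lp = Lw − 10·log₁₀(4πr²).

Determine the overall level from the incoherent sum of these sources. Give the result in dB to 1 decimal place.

86.7 dB

Source at 14.8 m: Lp = 108.5 − 10·log₁₀(4π·14.8²) = 108.5 − 10·log₁₀(2752.538) = 74.1 dB.
Converting to relative power and adding: 10^(74.1/10) + 10^(84.8/10) + 10^(80.7/10) + 10^(72.8/10) = 4.642e+08.
L_total = 10·log₁₀(4.642e+08) = 86.7 dB.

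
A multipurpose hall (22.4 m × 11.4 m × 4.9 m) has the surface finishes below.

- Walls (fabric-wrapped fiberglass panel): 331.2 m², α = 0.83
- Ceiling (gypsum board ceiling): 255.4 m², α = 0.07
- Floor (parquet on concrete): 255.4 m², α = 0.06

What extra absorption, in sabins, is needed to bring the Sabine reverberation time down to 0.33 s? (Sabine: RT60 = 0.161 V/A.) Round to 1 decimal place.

302.4 sabins

Total absorption A₁ = 331.2·0.83 + 255.4·0.07 + 255.4·0.06
  = 274.896 + 17.878 + 15.324 = 308.098 m² sabins.
For T = 0.33 s, need A₂ = 0.161·V/T = 0.161·1251.264/0.33 = 610.465 sabins.
ΔA = A₂ − A₁ = 610.465 − 308.098 = 302.4 sabins.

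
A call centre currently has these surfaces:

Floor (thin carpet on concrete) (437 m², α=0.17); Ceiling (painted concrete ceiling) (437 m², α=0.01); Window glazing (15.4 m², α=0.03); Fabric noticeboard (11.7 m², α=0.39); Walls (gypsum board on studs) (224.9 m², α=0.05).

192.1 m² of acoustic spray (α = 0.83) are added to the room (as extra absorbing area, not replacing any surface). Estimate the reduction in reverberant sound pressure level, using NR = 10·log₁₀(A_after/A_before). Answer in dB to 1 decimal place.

Equivalent absorption area: A_before = 437·0.17 + 437·0.01 + 15.4·0.03 + 11.7·0.39 + 224.9·0.05 = 94.930 m².
Added absorption = 192.1 × 0.83 = 159.443 sabins.
A_after = 94.930 + 159.443 = 254.373 sabins.
Reduction = 10 log₁₀(A_after/A_before) = 10 log₁₀(2.6796) = 4.3 dB.

4.3 dB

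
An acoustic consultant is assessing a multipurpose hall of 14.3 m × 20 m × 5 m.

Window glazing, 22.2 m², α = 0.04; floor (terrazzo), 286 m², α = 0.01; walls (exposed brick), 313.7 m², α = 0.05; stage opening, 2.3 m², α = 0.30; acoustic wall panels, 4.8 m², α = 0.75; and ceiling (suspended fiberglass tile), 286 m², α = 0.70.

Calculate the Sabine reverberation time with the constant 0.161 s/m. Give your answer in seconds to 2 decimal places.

1.03 s

Summing Sᵢαᵢ: 0.888 + 2.860 + 15.685 + 0.690 + 3.600 + 200.200 → A = 223.923 sabins.
Volume V = 14.3 × 20 × 5 = 1430 m³.
Sabine: RT60 = 0.161 × 1430 / 223.923 = 1.03 s.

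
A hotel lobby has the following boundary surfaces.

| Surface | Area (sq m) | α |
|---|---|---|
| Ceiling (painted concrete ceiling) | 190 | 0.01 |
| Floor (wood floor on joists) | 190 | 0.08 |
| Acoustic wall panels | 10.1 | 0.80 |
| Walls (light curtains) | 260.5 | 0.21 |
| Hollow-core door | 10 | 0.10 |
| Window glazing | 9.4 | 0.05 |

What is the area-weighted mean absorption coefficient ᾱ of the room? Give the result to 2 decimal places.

Total surface area S = 670.0 sq m.
A = 190×0.01 + 190×0.08 + 10.1×0.80 + 260.5×0.21 + 10×0.10 + 9.4×0.05 = 81.355 sabins.
ᾱ = A/S = 0.12.

0.12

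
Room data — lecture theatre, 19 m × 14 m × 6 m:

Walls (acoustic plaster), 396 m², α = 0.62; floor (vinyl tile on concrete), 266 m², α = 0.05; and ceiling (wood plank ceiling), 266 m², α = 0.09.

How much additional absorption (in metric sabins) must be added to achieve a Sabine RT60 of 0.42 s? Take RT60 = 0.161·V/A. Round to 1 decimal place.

329.0 sabins

Total absorption A₁ = 396*0.62 + 266*0.05 + 266*0.09
  = 245.520 + 13.300 + 23.940 = 282.760 m² sabins.
Target A₂ = 0.161·1596/0.42 = 611.800 sabins (V = 1596 m³).
Additional absorption ΔA = 611.800 − 282.760 = 329.0 sabins.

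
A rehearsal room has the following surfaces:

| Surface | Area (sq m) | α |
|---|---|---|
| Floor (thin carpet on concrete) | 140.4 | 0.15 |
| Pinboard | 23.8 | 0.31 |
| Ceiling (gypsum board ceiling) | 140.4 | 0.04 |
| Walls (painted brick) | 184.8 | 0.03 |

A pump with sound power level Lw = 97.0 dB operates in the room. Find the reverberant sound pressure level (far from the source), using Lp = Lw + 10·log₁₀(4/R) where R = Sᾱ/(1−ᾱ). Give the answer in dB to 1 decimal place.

A = 39.598 sabins; S = 489.4 sq m.
ᾱ = 39.598/489.4 = 0.0809; R = Sᾱ/(1−ᾱ) = 39.598/(1−0.0809) = 43.083 sq m.
Lp = 97.0 + 10·log₁₀(4/43.083) = 97.0 + (-10.32) = 86.7 dB.

86.7 dB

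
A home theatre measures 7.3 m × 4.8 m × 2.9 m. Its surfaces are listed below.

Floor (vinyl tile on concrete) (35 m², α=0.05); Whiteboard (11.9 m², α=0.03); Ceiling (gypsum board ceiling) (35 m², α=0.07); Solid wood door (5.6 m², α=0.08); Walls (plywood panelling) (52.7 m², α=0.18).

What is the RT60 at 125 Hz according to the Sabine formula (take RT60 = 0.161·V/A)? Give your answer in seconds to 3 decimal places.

1.129 s

Total absorption A = 35·0.05 + 11.9·0.03 + 35·0.07 + 5.6·0.08 + 52.7·0.18
  = 1.750 + 0.357 + 2.450 + 0.448 + 9.486 = 14.491 m² sabins.
Room volume: 101.616 m³.
Sabine: RT60 = 0.161 × 101.616 / 14.491 = 1.129 s.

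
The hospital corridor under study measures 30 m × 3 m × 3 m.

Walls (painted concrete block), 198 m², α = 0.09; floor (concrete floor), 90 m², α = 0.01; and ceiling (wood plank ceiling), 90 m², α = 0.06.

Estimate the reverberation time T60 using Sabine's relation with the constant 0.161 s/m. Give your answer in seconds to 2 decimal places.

Equivalent absorption area: A = 198·0.09 + 90·0.01 + 90·0.06 = 24.120 m².
Volume V = 30 × 3 × 3 = 270 m³.
Sabine: RT60 = 0.161 × 270 / 24.120 = 1.80 s.

1.80 sec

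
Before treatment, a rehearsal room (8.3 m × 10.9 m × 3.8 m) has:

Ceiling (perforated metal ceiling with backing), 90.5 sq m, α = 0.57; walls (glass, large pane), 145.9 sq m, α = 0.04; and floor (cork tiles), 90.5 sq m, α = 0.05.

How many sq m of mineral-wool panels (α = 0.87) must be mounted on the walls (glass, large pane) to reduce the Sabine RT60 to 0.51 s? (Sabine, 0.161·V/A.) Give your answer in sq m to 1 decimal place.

56.1

A₁ = Σ Sᵢαᵢ = 90.5·0.57 + 145.9·0.04 + 90.5·0.05 = 61.946 sabins.
Required A₂ = 0.161·343.786/0.51 = 108.529 sabins.
Absorption to add: 108.529 − 61.946 = 46.583 sabins.
Net gain per sq m: Δα = 0.87 − 0.04 = 0.83.
Panel area = 46.583 / 0.83 = 56.1 sq m.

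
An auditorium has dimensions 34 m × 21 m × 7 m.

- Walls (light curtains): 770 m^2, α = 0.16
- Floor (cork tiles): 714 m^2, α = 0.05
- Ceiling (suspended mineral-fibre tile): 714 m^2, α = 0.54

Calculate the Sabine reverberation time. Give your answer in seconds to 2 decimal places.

A = Σ Sᵢαᵢ = 770*0.16 + 714*0.05 + 714*0.54 = 544.460 sabins.
V = 34·21·7 = 4998 m³.
RT60 = 0.161 · V / A = 0.161 × 4998 / 544.460 = 1.48 s.

1.48 seconds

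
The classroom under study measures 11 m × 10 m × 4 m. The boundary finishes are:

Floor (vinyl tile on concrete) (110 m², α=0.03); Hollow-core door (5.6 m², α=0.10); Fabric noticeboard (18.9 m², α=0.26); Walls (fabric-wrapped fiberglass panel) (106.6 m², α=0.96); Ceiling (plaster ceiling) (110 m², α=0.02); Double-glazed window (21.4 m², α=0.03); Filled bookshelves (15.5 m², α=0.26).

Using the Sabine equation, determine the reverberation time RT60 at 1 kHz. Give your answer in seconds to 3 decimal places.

0.600 seconds

Summing Sᵢαᵢ: 3.300 + 0.560 + 4.914 + 102.336 + 2.200 + 0.642 + 4.030 → A = 117.982 sabins.
Volume V = 11 × 10 × 4 = 440 m³.
Sabine: RT60 = 0.161 × 440 / 117.982 = 0.600 s.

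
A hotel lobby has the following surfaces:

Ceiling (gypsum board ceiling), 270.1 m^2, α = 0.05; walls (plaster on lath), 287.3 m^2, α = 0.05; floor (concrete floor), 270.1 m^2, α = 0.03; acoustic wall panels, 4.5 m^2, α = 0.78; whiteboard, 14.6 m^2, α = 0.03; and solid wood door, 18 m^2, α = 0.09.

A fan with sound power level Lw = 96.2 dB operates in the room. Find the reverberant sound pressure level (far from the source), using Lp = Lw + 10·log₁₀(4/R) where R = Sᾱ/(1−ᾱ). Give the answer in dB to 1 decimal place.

85.8 dB

Σ(Sᵢαᵢ) = 270.1×0.05 + 287.3×0.05 + 270.1×0.03 + 4.5×0.78 + 14.6×0.03 + 18×0.09 = 41.541; total area S = 864.6 m^2.
ᾱ = 41.541/864.6 = 0.0480; R = Sᾱ/(1−ᾱ) = 41.541/(1−0.0480) = 43.636 m^2.
Lp = 96.2 + 10·log₁₀(4/43.636) = 96.2 + (-10.38) = 85.8 dB.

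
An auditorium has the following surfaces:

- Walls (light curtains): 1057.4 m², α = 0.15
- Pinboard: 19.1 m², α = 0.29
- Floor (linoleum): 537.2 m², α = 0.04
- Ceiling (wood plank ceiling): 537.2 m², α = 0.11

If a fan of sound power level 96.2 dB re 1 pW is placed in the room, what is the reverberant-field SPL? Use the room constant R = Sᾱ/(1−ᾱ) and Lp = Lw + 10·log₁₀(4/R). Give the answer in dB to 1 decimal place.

77.8 dB

Σ(Sᵢαᵢ) = 1057.4·0.15 + 19.1·0.29 + 537.2·0.04 + 537.2·0.11 = 244.729; total area S = 2150.9 m².
ᾱ = 0.1138, so room constant R = A/(1−ᾱ) = 276.155 m².
Lp = 96.2 + 10·log₁₀(4/276.155) = 96.2 + (-18.39) = 77.8 dB.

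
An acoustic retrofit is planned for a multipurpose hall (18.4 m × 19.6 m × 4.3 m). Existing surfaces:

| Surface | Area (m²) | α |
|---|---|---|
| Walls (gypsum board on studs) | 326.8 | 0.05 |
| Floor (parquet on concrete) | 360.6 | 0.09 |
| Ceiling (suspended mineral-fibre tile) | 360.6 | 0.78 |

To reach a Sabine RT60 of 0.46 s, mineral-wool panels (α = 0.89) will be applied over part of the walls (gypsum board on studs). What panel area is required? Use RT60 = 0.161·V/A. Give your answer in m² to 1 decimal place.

Equivalent absorption area: A₁ = 326.8×0.05 + 360.6×0.09 + 360.6×0.78 = 330.062 m².
Required A₂ = 0.161·1550.752/0.46 = 542.763 sabins.
ΔA needed = 542.763 − 330.062 = 212.701 sabins.
Each m² of panel replacing the walls (gypsum board on studs) adds (0.89 − 0.05) = 0.84 sabins.
Panel area = 212.701 / 0.84 = 253.2 m².

253.2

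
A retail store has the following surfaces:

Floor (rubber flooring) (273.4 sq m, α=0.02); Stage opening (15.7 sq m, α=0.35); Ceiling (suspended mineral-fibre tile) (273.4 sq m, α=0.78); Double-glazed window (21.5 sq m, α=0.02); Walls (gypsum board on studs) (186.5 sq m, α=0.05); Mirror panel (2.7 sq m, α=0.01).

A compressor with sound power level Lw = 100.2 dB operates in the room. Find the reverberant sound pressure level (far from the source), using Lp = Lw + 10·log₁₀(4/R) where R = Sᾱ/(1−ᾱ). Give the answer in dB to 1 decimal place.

Σ(Sᵢαᵢ) = 273.4×0.02 + 15.7×0.35 + 273.4×0.78 + 21.5×0.02 + 186.5×0.05 + 2.7×0.01 = 233.997; total area S = 773.2 sq m.
ᾱ = 0.3026, so room constant R = A/(1−ᾱ) = 335.528 sq m.
Lp = 100.2 + 10·log₁₀(4/335.528) = 100.2 + (-19.24) = 81.0 dB.

81.0 dB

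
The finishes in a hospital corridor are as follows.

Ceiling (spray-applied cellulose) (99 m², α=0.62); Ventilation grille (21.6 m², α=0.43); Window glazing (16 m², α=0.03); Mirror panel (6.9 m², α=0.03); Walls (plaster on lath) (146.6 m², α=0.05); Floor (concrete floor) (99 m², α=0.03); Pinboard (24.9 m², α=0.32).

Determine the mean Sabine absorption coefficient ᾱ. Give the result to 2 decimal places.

S = Σ Sᵢ = 99 + 21.6 + 16 + 6.9 + 146.6 + 99 + 24.9 = 414.0 m².
A = 99*0.62 + 21.6*0.43 + 16*0.03 + 6.9*0.03 + 146.6*0.05 + 99*0.03 + 24.9*0.32 = 89.623 sabins.
ᾱ = 89.623 / 414.0 = 0.22.

0.22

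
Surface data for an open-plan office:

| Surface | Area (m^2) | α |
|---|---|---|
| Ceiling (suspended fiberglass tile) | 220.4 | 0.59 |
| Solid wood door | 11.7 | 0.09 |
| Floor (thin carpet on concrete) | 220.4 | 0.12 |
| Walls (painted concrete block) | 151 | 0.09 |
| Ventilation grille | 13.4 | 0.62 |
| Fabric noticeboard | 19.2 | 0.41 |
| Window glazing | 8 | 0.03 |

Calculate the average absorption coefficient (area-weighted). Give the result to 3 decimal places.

0.291

Total surface area S = 644.1 m^2.
A = 220.4×0.59 + 11.7×0.09 + 220.4×0.12 + 151×0.09 + 13.4×0.62 + 19.2×0.41 + 8×0.03 = 187.547 sabins.
ᾱ = 187.547 / 644.1 = 0.291.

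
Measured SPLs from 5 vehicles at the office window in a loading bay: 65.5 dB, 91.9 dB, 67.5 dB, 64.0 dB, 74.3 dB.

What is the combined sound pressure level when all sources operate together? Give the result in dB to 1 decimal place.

92.0 dB

Sum in the linear (power) domain: Σ 10^(Lᵢ/10) = 10^(65.5/10) + 10^(91.9/10) + 10^(67.5/10) + 10^(64.0/10) + 10^(74.3/10) = 1.587e+09.
Combined level = 10 log₁₀(1.587e+09) = 92.0 dB.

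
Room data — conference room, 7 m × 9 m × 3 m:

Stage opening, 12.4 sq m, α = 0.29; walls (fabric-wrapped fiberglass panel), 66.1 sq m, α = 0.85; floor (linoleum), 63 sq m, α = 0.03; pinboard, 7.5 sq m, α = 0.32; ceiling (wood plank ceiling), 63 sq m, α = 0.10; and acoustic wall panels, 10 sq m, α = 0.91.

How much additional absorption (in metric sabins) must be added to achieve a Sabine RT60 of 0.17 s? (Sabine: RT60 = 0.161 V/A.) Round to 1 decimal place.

99.5 sabins

Summing Sᵢαᵢ: 3.596 + 56.185 + 1.890 + 2.400 + 6.300 + 9.100 → A₁ = 79.471 sabins.
V = 189 m³. Required absorption A₂ = 0.161 × 189 / 0.17 = 178.994 sabins.
Additional absorption ΔA = 178.994 − 79.471 = 99.5 sabins.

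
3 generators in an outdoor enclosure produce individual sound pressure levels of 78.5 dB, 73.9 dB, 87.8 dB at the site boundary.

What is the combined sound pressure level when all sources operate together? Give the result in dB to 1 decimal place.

Sum in the linear (power) domain: Σ 10^(Lᵢ/10) = 10^(78.5/10) + 10^(73.9/10) + 10^(87.8/10) = 6.979e+08.
Back to dB: 10·log₁₀ Σ = 88.4 dB.

88.4 dB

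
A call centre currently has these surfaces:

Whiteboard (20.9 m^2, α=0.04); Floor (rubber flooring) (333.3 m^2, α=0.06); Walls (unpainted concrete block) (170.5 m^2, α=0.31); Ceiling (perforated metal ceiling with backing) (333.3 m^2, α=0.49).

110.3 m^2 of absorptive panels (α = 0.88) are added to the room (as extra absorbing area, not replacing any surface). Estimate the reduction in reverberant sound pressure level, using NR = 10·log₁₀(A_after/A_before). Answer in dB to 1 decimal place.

A_before = Σ Sᵢαᵢ = 20.9*0.04 + 333.3*0.06 + 170.5*0.31 + 333.3*0.49 = 237.006 sabins.
Treatment contributes 110.3·0.88 = 97.064 sabins.
A_after = 237.006 + 97.064 = 334.070 sabins.
Reduction = 10 log₁₀(A_after/A_before) = 10 log₁₀(1.4095) = 1.5 dB.

1.5 dB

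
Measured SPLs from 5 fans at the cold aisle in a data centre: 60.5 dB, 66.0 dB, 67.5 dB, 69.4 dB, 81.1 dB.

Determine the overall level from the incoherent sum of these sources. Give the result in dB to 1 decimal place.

81.7 dB

Sum in the linear (power) domain: Σ 10^(Lᵢ/10) = 10^(60.5/10) + 10^(66.0/10) + 10^(67.5/10) + 10^(69.4/10) + 10^(81.1/10) = 1.483e+08.
Combined level = 10 log₁₀(1.483e+08) = 81.7 dB.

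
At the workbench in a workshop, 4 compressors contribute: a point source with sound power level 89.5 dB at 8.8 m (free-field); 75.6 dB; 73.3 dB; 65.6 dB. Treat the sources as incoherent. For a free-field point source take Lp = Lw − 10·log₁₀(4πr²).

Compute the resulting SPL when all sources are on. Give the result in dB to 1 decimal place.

77.9 dB

Source at 8.8 m: Lp = 89.5 − 10·log₁₀(4π·8.8²) = 89.5 − 10·log₁₀(973.140) = 59.6 dB.
Σ 10^(Lᵢ/10) = 6.223e+07.
Back to dB: 10·log₁₀ Σ = 77.9 dB.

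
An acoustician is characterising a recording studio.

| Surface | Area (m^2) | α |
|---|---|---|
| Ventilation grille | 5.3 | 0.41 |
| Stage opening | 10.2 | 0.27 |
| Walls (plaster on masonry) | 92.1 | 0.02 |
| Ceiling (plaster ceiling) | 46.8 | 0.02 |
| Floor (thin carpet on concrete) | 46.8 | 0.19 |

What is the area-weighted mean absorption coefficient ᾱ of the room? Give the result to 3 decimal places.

Total surface area S = 201.2 m^2.
Σ(Sᵢαᵢ) = 5.3×0.41 + 10.2×0.27 + 92.1×0.02 + 46.8×0.02 + 46.8×0.19 = 16.597.
ᾱ = 16.597 / 201.2 = 0.082.

0.082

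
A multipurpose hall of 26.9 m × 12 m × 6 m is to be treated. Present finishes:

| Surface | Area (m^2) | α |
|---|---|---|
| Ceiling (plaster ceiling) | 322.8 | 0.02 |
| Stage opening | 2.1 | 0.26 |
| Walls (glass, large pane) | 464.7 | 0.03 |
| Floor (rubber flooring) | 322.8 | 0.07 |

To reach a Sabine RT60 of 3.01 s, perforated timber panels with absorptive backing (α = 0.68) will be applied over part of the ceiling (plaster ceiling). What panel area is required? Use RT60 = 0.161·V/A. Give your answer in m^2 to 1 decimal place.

91.0

A₁ = Σ Sᵢαᵢ = 322.8*0.02 + 2.1*0.26 + 464.7*0.03 + 322.8*0.07 = 43.539 sabins.
V = 1936.8 m³. Target absorption A₂ = 0.161 × 1936.8 / 3.01 = 103.596 sabins.
ΔA needed = 103.596 − 43.539 = 60.057 sabins.
Each m^2 of panel replacing the ceiling (plaster ceiling) adds (0.68 − 0.02) = 0.66 sabins.
Area = ΔA/Δα = 60.057/0.66 = 91.0 m^2.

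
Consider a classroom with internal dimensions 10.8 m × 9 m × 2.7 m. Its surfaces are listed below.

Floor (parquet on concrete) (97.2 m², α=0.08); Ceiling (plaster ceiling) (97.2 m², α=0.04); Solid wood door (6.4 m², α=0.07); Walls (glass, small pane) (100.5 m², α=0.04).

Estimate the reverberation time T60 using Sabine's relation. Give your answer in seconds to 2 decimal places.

2.62 s

Equivalent absorption area: A = 97.2*0.08 + 97.2*0.04 + 6.4*0.07 + 100.5*0.04 = 16.132 m².
Volume V = 10.8 × 9 × 2.7 = 262.44 m³.
RT60 = 0.161 · V / A = 0.161 × 262.44 / 16.132 = 2.62 s.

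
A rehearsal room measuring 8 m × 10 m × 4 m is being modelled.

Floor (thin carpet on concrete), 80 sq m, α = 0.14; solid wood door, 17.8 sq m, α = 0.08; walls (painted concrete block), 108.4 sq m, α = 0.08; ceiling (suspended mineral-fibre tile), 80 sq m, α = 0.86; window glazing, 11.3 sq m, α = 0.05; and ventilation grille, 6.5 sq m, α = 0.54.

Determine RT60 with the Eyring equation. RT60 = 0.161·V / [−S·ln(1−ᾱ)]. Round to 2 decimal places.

Total surface area S = 80 + 17.8 + 108.4 + 80 + 11.3 + 6.5 = 304.0 sq m.
Absorption A = 80·0.14 + 17.8·0.08 + 108.4·0.08 + 80·0.86 + 11.3·0.05 + 6.5·0.54 = 94.171 sabins.
Mean coefficient ᾱ = A/S = 0.3098.
−S·ln(1−ᾱ) = −304.0 × ln(1 − 0.3098) = 112.715.
V = 8 × 10 × 4 = 320 m³.
T = 0.161·V/[−S·ln(1−ᾱ)] = 0.161·320/112.715 = 0.46 s.

0.46 sec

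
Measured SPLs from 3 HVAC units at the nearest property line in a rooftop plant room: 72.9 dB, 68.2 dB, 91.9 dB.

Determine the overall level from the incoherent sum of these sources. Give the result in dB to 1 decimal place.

Converting to relative power and adding: 10^(72.9/10) + 10^(68.2/10) + 10^(91.9/10) = 1.575e+09.
Back to dB: 10·log₁₀ Σ = 92.0 dB.

92.0 dB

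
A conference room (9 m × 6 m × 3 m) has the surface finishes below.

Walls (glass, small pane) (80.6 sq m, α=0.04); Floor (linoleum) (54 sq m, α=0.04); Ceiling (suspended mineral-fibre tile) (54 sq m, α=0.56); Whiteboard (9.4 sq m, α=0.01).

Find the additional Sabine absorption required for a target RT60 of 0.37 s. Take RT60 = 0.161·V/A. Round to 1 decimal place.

34.8 sabins

Summing Sᵢαᵢ: 3.224 + 2.160 + 30.240 + 0.094 → A₁ = 35.718 sabins.
For T = 0.37 s, need A₂ = 0.161·V/T = 0.161·162/0.37 = 70.492 sabins.
ΔA = A₂ − A₁ = 70.492 − 35.718 = 34.8 sabins.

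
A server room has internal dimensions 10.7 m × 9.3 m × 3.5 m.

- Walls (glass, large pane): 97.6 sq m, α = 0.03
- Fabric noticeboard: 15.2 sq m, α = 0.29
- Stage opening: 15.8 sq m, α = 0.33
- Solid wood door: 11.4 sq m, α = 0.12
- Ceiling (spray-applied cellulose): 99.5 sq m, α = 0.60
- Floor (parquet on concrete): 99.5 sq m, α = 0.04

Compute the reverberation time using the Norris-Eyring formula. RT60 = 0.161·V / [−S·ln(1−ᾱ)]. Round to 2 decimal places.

0.64 sec

Total surface area S = 97.6 + 15.2 + 15.8 + 11.4 + 99.5 + 99.5 = 339.0 sq m.
Σ(Sᵢαᵢ) = 97.6×0.03 + 15.2×0.29 + 15.8×0.33 + 11.4×0.12 + 99.5×0.60 + 99.5×0.04 = 77.598.
ᾱ = 77.598 / 339.0 = 0.2289.
Eyring denominator: −S ln(1−ᾱ) = 88.119.
V = 10.7 × 9.3 × 3.5 = 348.285 m³.
RT60 = 0.161 × 348.285 / 88.119 = 0.64 s.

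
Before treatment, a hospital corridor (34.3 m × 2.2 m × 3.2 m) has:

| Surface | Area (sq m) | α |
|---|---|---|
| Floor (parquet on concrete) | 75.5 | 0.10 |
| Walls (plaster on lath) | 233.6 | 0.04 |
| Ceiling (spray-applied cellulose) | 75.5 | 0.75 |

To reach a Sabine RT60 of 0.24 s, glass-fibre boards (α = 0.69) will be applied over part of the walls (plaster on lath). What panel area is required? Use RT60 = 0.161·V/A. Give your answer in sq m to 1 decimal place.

136.1

Equivalent absorption area: A₁ = 75.5·0.10 + 233.6·0.04 + 75.5·0.75 = 73.519 sq m.
Required A₂ = 0.161·241.472/0.24 = 161.987 sabins.
Absorption to add: 161.987 − 73.519 = 88.468 sabins.
Each sq m of panel replacing the walls (plaster on lath) adds (0.69 − 0.04) = 0.65 sabins.
Panel area = 88.468 / 0.65 = 136.1 sq m.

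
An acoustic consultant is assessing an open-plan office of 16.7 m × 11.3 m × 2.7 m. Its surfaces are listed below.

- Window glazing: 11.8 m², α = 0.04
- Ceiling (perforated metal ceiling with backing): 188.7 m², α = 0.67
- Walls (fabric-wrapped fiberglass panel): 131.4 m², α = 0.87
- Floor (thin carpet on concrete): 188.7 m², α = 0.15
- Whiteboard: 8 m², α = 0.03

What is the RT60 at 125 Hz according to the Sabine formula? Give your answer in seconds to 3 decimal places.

A = Σ Sᵢαᵢ = 11.8·0.04 + 188.7·0.67 + 131.4·0.87 + 188.7·0.15 + 8·0.03 = 269.764 sabins.
V = 16.7·11.3·2.7 = 509.517 m³.
T = 0.161 V/A = 0.161·509.517/269.764 = 0.304 s.

0.304 s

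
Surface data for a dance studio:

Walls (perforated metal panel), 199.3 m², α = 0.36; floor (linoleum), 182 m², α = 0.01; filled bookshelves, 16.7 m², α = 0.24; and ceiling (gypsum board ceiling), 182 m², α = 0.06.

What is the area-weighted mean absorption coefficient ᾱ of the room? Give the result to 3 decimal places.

0.153

S = Σ Sᵢ = 199.3 + 182 + 16.7 + 182 = 580.0 m².
A = 199.3*0.36 + 182*0.01 + 16.7*0.24 + 182*0.06 = 88.496 sabins.
ᾱ = 88.496 / 580.0 = 0.153.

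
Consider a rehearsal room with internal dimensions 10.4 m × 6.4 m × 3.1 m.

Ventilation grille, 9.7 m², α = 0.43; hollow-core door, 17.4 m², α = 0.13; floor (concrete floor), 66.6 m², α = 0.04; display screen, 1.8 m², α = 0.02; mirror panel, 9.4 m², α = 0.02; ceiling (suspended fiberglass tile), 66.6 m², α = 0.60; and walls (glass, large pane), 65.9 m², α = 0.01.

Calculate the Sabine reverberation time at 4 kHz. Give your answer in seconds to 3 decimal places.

Summing Sᵢαᵢ: 4.171 + 2.262 + 2.664 + 0.036 + 0.188 + 39.960 + 0.659 → A = 49.940 sabins.
V = 10.4·6.4·3.1 = 206.336 m³.
T = 0.161 V/A = 0.161·206.336/49.940 = 0.665 s.

0.665 sec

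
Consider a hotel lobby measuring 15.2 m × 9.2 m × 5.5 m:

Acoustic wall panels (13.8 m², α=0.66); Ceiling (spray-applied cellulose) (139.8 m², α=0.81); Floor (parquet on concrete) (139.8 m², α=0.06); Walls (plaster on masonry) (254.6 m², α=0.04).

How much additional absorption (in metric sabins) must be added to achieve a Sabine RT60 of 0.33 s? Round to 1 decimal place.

234.3 sabins

Summing Sᵢαᵢ: 9.108 + 113.238 + 8.388 + 10.184 → A₁ = 140.918 sabins.
V = 769.12 m³. Required absorption A₂ = 0.161 × 769.12 / 0.33 = 375.237 sabins.
ΔA = A₂ − A₁ = 375.237 − 140.918 = 234.3 sabins.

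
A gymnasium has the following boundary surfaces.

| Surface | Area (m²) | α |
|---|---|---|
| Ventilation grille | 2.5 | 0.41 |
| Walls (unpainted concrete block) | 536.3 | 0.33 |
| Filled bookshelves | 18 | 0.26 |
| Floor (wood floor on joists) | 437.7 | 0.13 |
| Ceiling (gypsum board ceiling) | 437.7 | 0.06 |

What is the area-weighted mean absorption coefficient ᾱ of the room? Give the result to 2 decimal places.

0.19

Total surface area S = 1432.2 m².
Weighted sum Σ Sα = 265.847.
ᾱ = A/S = 0.19.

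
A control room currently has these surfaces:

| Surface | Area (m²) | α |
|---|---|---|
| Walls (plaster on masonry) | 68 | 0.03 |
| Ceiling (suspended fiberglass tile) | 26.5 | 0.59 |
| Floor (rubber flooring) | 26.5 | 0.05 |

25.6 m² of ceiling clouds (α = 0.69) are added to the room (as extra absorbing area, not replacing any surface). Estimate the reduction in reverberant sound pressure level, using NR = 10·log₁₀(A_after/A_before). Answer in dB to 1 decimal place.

Equivalent absorption area: A_before = 68·0.03 + 26.5·0.59 + 26.5·0.05 = 19.000 m².
Added absorption = 25.6 × 0.69 = 17.664 sabins.
New total A_after = 36.664 sabins.
NR = 10·log₁₀(36.664/19.000) = 2.9 dB.

2.9 dB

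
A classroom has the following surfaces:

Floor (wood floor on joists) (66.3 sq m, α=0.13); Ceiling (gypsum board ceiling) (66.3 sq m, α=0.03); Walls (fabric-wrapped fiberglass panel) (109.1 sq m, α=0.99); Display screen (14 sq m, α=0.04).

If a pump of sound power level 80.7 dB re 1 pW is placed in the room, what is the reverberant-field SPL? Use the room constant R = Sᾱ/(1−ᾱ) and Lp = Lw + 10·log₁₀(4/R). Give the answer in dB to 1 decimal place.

63.2 dB

A = 119.177 sabins; S = 255.7 sq m.
ᾱ = 119.177/255.7 = 0.4661; R = Sᾱ/(1−ᾱ) = 119.177/(1−0.4661) = 223.220 sq m.
Lp = 80.7 + 10·log₁₀(4/223.220) = 80.7 + (-17.47) = 63.2 dB.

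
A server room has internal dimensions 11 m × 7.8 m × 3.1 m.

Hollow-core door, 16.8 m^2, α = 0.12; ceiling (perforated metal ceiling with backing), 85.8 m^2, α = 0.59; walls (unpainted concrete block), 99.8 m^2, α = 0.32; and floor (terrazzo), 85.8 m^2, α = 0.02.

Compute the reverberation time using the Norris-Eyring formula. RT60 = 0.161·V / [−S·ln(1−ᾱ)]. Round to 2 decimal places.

0.42 s

S = Σ Sᵢ = 288.2 m^2.
Σ(Sᵢαᵢ) = 16.8×0.12 + 85.8×0.59 + 99.8×0.32 + 85.8×0.02 = 86.290.
Mean coefficient ᾱ = A/S = 0.2994.
−S·ln(1−ᾱ) = −288.2 × ln(1 − 0.2994) = 102.547.
V = 11 × 7.8 × 3.1 = 265.98 m³.
RT60 = 0.161 × 265.98 / 102.547 = 0.42 s.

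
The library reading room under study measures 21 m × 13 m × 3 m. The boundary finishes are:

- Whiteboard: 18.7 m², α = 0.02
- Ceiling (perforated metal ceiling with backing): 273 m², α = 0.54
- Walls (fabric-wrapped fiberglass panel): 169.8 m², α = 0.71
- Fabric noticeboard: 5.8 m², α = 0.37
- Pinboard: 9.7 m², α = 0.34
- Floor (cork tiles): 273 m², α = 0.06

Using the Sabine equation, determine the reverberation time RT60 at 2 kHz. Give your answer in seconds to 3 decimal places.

0.454 s

A = Σ Sᵢαᵢ = 18.7*0.02 + 273*0.54 + 169.8*0.71 + 5.8*0.37 + 9.7*0.34 + 273*0.06 = 290.176 sabins.
Volume V = 21 × 13 × 3 = 819 m³.
Sabine: RT60 = 0.161 × 819 / 290.176 = 0.454 s.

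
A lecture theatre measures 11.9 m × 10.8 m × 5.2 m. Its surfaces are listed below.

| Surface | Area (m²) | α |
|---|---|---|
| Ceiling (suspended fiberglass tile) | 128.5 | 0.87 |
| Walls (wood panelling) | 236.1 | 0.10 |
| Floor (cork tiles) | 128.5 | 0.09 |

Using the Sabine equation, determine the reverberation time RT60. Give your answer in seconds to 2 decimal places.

0.73 sec

A = Σ Sᵢαᵢ = 128.5*0.87 + 236.1*0.10 + 128.5*0.09 = 146.970 sabins.
Room volume: 668.304 m³.
RT60 = 0.161 · V / A = 0.161 × 668.304 / 146.970 = 0.73 s.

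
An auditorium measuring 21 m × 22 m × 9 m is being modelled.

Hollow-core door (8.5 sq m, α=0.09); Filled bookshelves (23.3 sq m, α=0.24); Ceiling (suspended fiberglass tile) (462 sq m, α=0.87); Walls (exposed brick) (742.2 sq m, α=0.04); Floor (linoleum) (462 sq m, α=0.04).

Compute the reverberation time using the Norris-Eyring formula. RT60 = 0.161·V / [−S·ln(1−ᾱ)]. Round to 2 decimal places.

Total surface area S = 8.5 + 23.3 + 462 + 742.2 + 462 = 1698.0 sq m.
Σ(Sᵢαᵢ) = 8.5×0.09 + 23.3×0.24 + 462×0.87 + 742.2×0.04 + 462×0.04 = 456.465.
ᾱ = 456.465 / 1698.0 = 0.2688.
−S·ln(1−ᾱ) = −1698.0 × ln(1 − 0.2688) = 531.590.
V = 21 × 22 × 9 = 4158 m³.
RT60 = 0.161 × 4158 / 531.590 = 1.26 s.

1.26 s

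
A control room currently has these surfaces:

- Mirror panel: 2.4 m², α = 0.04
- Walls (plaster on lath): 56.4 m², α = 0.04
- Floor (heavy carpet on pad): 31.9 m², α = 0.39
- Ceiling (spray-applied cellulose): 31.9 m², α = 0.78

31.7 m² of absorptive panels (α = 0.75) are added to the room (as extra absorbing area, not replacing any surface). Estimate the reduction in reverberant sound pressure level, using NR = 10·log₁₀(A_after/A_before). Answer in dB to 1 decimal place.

A_before = Σ Sᵢαᵢ = 2.4×0.04 + 56.4×0.04 + 31.9×0.39 + 31.9×0.78 = 39.675 sabins.
Added absorption = 31.7 × 0.75 = 23.775 sabins.
New total A_after = 63.450 sabins.
NR = 10·log₁₀(63.450/39.675) = 2.0 dB.

2.0 dB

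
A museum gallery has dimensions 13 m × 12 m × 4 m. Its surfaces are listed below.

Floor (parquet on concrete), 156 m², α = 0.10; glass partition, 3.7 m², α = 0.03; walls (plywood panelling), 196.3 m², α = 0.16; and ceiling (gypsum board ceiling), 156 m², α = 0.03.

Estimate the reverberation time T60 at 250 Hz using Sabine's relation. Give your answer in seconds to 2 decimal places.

Summing Sᵢαᵢ: 15.600 + 0.111 + 31.408 + 4.680 → A = 51.799 sabins.
V = 13·12·4 = 624 m³.
T = 0.161 V/A = 0.161·624/51.799 = 1.94 s.

1.94 s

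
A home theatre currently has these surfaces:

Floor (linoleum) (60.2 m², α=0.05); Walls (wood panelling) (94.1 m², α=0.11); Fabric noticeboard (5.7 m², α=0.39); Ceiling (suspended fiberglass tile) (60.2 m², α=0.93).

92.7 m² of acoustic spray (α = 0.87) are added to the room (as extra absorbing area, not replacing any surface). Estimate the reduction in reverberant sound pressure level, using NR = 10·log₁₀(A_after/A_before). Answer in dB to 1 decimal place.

Total absorption A_before = 60.2*0.05 + 94.1*0.11 + 5.7*0.39 + 60.2*0.93
  = 3.010 + 10.351 + 2.223 + 55.986 = 71.570 m² sabins.
Added absorption = 92.7 × 0.87 = 80.649 sabins.
A_after = 71.570 + 80.649 = 152.219 sabins.
NR = 10·log₁₀(152.219/71.570) = 3.3 dB.

3.3 dB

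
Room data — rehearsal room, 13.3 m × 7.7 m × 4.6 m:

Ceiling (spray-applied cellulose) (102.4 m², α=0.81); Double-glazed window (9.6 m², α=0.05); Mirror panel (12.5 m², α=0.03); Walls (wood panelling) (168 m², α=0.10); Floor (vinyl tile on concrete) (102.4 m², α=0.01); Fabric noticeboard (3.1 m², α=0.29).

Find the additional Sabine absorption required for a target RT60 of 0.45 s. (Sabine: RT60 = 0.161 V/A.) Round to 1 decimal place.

Equivalent absorption area: A₁ = 102.4*0.81 + 9.6*0.05 + 12.5*0.03 + 168*0.10 + 102.4*0.01 + 3.1*0.29 = 102.522 m².
Target A₂ = 0.161·471.086/0.45 = 168.544 sabins (V = 471.086 m³).
ΔA = A₂ − A₁ = 168.544 − 102.522 = 66.0 sabins.

66.0 sabins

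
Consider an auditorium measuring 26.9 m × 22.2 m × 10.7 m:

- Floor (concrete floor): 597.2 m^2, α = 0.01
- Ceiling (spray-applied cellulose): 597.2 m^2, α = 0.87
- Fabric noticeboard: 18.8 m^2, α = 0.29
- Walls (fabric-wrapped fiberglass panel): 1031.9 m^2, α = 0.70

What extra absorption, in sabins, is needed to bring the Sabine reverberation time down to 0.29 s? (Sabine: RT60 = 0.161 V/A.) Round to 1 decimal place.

2294.1 sabins

A₁ = Σ Sᵢαᵢ = 597.2×0.01 + 597.2×0.87 + 18.8×0.29 + 1031.9×0.70 = 1253.318 sabins.
For T = 0.29 s, need A₂ = 0.161·V/T = 0.161·6389.826/0.29 = 3547.455 sabins.
ΔA = A₂ − A₁ = 3547.455 − 1253.318 = 2294.1 sabins.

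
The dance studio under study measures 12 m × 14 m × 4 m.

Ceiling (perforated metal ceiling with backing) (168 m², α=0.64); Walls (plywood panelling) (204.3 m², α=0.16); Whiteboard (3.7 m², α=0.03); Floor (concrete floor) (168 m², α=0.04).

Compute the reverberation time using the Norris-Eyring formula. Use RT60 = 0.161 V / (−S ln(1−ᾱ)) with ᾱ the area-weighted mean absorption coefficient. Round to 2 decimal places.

0.63 sec

S = Σ Sᵢ = 544.0 m².
Absorption A = 168·0.64 + 204.3·0.16 + 3.7·0.03 + 168·0.04 = 147.039 sabins.
ᾱ = 147.039 / 544.0 = 0.2703.
Eyring denominator: −S ln(1−ᾱ) = 171.426.
V = 12 × 14 × 4 = 672 m³.
T = 0.161·V/[−S·ln(1−ᾱ)] = 0.161·672/171.426 = 0.63 s.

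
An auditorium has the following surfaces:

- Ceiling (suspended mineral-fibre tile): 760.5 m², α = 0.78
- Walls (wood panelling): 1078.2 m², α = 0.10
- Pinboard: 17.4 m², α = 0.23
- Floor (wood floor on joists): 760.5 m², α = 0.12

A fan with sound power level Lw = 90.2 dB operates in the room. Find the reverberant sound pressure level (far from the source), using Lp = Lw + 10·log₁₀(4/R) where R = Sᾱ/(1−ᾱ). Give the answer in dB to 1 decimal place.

65.6 dB

Σ(Sᵢαᵢ) = 760.5·0.78 + 1078.2·0.10 + 17.4·0.23 + 760.5·0.12 = 796.272; total area S = 2616.6 m².
ᾱ = 796.272/2616.6 = 0.3043; R = Sᾱ/(1−ᾱ) = 796.272/(1−0.3043) = 1144.562 m².
Lp = Lw + 10 log₁₀(4/R) = 90.2 -24.57 = 65.6 dB.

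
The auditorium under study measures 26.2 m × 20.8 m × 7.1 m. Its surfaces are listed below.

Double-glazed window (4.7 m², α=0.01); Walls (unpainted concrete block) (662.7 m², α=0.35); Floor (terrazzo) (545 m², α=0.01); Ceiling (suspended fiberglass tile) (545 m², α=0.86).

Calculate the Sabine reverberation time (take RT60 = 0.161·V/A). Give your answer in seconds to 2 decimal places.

0.88 s

A = Σ Sᵢαᵢ = 4.7*0.01 + 662.7*0.35 + 545*0.01 + 545*0.86 = 706.142 sabins.
V = 26.2·20.8·7.1 = 3869.216 m³.
Sabine: RT60 = 0.161 × 3869.216 / 706.142 = 0.88 s.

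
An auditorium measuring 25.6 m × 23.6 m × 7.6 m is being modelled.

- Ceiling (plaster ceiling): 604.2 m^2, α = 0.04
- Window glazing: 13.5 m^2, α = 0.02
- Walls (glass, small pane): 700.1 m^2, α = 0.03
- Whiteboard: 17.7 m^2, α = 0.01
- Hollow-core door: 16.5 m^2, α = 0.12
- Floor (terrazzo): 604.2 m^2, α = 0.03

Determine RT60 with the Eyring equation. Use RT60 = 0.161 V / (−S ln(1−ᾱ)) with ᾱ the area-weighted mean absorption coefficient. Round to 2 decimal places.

11.06 sec

S = Σ Sᵢ = 1956.2 m^2.
Σ(Sᵢαᵢ) = 604.2×0.04 + 13.5×0.02 + 700.1×0.03 + 17.7×0.01 + 16.5×0.12 + 604.2×0.03 = 65.724.
ᾱ = 65.724 / 1956.2 = 0.0336.
−S·ln(1−ᾱ) = −1956.2 × ln(1 − 0.0336) = 66.858.
V = 25.6 × 23.6 × 7.6 = 4591.616 m³.
T = 0.161·V/[−S·ln(1−ᾱ)] = 0.161·4591.616/66.858 = 11.06 s.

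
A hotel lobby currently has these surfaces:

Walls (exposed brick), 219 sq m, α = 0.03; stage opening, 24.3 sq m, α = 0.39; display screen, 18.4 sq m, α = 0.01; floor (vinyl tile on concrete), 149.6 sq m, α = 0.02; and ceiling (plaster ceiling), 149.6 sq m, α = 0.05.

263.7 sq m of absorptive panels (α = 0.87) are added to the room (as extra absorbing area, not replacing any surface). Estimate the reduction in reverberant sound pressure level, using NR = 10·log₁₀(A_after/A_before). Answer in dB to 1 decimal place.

9.8 dB

A_before = Σ Sᵢαᵢ = 219×0.03 + 24.3×0.39 + 18.4×0.01 + 149.6×0.02 + 149.6×0.05 = 26.703 sabins.
Added absorption = 263.7 × 0.87 = 229.419 sabins.
A_after = 26.703 + 229.419 = 256.122 sabins.
Reduction = 10 log₁₀(A_after/A_before) = 10 log₁₀(9.5915) = 9.8 dB.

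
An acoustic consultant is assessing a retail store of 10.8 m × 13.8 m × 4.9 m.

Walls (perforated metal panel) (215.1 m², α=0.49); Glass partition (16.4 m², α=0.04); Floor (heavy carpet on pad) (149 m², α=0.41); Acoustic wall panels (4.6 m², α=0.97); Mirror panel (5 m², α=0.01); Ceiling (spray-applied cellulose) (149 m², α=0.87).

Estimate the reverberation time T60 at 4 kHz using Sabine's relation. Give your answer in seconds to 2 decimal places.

0.39 s

Total absorption A = 215.1×0.49 + 16.4×0.04 + 149×0.41 + 4.6×0.97 + 5×0.01 + 149×0.87
  = 105.399 + 0.656 + 61.090 + 4.462 + 0.050 + 129.630 = 301.287 m² sabins.
Room volume: 730.296 m³.
Sabine: RT60 = 0.161 × 730.296 / 301.287 = 0.39 s.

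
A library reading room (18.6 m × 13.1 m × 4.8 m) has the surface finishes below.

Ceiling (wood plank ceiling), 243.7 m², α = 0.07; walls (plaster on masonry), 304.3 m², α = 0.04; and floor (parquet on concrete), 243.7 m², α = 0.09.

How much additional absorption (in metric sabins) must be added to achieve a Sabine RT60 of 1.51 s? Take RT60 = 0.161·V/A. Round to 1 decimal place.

73.5 sabins

A₁ = Σ Sᵢαᵢ = 243.7*0.07 + 304.3*0.04 + 243.7*0.09 = 51.164 sabins.
V = 1169.568 m³. Required absorption A₂ = 0.161 × 1169.568 / 1.51 = 124.702 sabins.
ΔA = A₂ − A₁ = 124.702 − 51.164 = 73.5 sabins.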